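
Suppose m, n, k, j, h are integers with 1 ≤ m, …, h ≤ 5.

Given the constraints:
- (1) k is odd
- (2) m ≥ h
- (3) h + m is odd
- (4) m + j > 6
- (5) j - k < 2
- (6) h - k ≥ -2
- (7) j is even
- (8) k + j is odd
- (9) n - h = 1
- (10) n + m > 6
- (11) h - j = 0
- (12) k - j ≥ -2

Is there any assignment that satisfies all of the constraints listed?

The assignment m = 5, n = 3, k = 1, j = 2, h = 2 works:
  constraint 4 holds since m + j = 7.
  constraint 5 holds since j - k = 1.
The rest check out directly.

Satisfiable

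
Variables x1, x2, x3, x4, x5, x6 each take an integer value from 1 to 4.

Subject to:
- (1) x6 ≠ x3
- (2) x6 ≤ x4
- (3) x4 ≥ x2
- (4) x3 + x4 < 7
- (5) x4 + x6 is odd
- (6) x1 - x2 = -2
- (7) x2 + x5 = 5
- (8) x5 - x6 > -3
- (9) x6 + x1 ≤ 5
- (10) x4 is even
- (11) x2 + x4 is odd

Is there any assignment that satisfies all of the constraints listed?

One satisfying assignment is x1 = 1, x2 = 3, x3 = 1, x4 = 4, x5 = 2, x6 = 3.
For the less obvious constraints — constraint 4: x3 + x4 = 5; constraint 6: x1 - x2 = -2 — and the others hold by inspection.

Satisfiable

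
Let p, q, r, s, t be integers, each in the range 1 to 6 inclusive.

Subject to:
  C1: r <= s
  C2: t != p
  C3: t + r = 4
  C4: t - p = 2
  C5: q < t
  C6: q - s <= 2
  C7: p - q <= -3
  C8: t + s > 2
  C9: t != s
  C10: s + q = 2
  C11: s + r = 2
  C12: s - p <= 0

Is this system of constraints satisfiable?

Unsatisfiable

Constraints 6, 7, and 12 give s − q ≥ -2, q − p ≥ 3, p − s ≥ 0.
Adding all 3 inequalities: the left sides telescope to 0, and the right sides sum to (-2) + 3 + 0 = 1. So 0 ≥ 1, which is false.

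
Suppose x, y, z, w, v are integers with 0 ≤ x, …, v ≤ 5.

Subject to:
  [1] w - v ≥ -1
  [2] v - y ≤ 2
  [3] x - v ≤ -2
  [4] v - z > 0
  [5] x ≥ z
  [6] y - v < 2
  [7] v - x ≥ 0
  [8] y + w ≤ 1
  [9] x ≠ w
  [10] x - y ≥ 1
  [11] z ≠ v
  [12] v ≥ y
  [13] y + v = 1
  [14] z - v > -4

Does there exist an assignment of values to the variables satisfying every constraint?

Unsatisfiable

Constraints 2, 3, and 10 give x − y ≥ 1, y − v ≥ -2, v − x ≥ 2.
Adding all 3 inequalities: the left sides telescope to 0, and the right sides sum to 1 + (-2) + 2 = 1. So 0 ≥ 1, which is false.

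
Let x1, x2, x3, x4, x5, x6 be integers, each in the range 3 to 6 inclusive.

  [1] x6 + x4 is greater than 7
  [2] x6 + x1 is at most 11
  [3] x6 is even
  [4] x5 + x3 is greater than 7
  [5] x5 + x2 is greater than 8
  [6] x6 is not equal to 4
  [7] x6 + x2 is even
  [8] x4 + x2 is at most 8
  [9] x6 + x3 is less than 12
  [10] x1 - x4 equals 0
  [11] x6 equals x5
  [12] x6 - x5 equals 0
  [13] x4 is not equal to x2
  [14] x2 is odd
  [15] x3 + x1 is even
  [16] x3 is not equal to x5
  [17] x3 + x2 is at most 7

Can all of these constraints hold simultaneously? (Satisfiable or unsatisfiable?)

Unsatisfiable

Constraint 3 makes x6 even and constraint 14 makes x2 odd, so x6 + x2 must be odd. Constraint 7 says x6 + x2 is even — contradiction.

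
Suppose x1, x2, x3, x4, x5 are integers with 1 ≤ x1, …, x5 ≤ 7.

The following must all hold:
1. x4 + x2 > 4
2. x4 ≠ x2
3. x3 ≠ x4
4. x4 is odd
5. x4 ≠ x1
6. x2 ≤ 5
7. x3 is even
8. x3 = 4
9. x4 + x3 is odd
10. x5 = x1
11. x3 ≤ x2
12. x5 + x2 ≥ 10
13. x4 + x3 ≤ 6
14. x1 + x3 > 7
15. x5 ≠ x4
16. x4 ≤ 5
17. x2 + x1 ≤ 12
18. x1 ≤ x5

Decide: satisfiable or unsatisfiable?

One satisfying assignment is x1 = 5, x2 = 5, x3 = 4, x4 = 1, x5 = 5.
For the less obvious constraints — constraint 1: x4 + x2 = 6; constraint 12: x5 + x2 = 10; constraint 13: x4 + x3 = 5 — and the others hold by inspection.

Satisfiable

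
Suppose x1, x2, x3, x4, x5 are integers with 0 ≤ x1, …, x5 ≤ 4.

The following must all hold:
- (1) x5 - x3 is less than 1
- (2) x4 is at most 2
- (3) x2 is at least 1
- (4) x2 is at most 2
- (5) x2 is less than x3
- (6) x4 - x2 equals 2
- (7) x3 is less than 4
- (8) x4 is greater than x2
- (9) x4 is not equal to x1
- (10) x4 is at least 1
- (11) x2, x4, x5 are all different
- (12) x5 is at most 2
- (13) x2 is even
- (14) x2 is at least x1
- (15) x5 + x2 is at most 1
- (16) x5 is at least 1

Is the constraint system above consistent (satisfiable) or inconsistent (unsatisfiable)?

Unsatisfiable

Constraints 2, 3, 4, 10, 12, and 16 confine each of x2, x4, x5 to the 2 values {1, 2}.
Constraint 11 requires all 3 of them to be distinct, but only 2 values are available — impossible by the pigeonhole principle.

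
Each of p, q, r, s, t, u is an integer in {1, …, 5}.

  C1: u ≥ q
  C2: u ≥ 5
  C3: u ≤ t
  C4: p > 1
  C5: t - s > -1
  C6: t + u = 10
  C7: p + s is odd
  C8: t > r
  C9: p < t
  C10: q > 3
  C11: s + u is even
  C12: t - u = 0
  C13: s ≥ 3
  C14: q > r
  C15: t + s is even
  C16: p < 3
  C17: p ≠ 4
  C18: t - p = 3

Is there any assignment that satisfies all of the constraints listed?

Take p = 2, q = 5, r = 4, s = 3, t = 5, u = 5. Then constraint 5: t - s = 2; constraint 6: t + u = 10, and every other listed constraint is also met.

Satisfiable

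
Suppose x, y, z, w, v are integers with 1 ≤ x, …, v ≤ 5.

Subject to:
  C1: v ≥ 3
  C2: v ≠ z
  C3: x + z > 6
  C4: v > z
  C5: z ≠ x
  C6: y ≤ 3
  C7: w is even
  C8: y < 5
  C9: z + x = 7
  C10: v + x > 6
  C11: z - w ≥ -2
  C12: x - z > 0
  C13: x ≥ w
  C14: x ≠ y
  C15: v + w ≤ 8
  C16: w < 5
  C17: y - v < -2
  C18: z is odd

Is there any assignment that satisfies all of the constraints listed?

Try x = 4, y = 1, z = 3, w = 4, v = 4.
Check constraint 3: x + z = 7; constraint 9: z + x = 7; constraint 10: v + x = 8. The remaining constraints are straightforward to verify.

Satisfiable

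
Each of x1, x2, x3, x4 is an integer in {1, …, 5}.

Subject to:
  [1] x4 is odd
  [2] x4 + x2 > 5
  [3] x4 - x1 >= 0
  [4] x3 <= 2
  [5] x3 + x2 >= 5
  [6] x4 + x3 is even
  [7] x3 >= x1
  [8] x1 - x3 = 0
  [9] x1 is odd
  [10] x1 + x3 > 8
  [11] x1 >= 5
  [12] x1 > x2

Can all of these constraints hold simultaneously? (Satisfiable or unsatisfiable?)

Unsatisfiable

From constraint 11: x1 ≥ 5. From constraints 4 and 7: x1 ≤ x3 and x3 ≤ 2, so x1 ≤ 2. But 2 < 5, so no value of x1 works.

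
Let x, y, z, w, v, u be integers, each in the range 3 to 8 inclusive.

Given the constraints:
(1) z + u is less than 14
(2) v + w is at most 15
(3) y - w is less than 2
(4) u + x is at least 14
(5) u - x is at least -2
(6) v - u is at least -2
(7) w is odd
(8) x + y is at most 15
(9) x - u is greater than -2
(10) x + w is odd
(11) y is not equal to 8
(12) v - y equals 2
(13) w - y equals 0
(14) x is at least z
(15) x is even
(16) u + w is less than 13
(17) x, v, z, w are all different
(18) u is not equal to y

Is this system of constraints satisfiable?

Setting (x, y, z, w, v, u) = (8, 5, 4, 5, 7, 7) satisfies everything: constraint 1: z + u = 11; constraint 2: v + w = 12, and the others follow.

Satisfiable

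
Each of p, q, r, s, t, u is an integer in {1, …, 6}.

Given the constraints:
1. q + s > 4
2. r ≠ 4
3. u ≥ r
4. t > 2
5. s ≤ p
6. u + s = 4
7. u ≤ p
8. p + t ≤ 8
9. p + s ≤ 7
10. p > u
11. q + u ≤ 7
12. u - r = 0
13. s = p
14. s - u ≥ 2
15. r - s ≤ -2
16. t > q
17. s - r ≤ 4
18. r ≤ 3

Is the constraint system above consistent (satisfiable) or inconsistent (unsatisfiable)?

Satisfiable

Take p = 3, q = 3, r = 1, s = 3, t = 4, u = 1. Then constraint 1: q + s = 6; constraint 6: u + s = 4, and every other listed constraint is also met.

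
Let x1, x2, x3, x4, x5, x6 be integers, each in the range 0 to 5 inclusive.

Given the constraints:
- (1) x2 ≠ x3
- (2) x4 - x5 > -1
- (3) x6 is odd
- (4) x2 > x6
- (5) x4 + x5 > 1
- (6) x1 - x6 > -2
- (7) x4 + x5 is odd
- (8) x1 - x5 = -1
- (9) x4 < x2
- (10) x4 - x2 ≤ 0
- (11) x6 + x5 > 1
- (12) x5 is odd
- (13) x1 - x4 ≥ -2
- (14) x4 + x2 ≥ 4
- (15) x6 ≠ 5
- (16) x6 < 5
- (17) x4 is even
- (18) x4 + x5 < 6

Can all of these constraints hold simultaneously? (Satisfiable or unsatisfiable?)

Satisfiable

Setting (x1, x2, x3, x4, x5, x6) = (0, 4, 3, 2, 1, 1) satisfies everything: constraint 2: x4 - x5 = 1; constraint 5: x4 + x5 = 3, and the others follow.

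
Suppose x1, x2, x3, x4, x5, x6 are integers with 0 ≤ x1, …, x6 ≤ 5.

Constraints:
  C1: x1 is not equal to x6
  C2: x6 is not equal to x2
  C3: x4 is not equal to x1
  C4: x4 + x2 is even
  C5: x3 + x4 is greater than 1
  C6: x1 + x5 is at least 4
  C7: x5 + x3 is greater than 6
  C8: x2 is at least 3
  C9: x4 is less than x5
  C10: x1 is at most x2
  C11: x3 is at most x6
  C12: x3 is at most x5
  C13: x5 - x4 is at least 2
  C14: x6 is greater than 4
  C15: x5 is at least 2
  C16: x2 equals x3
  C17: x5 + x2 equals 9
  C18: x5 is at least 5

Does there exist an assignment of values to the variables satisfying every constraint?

Take x1 = 1, x2 = 4, x3 = 4, x4 = 0, x5 = 5, x6 = 5. Then constraint 5: x3 + x4 = 4; constraint 6: x1 + x5 = 6, and every other listed constraint is also met.

Satisfiable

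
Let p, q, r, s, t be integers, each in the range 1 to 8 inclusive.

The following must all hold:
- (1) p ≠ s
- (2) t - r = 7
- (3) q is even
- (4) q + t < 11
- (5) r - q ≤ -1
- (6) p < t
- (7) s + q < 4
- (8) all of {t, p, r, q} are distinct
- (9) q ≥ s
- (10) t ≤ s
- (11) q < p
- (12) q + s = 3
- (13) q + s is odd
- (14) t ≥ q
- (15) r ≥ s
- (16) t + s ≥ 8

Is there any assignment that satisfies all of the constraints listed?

Constraints 5, 6, 10, 11, and 15 give p < t, t ≤ s, s ≤ r, r < q, q < p. Chaining: p < t ≤ s ≤ r < q < p, which forces p < p — impossible.

Unsatisfiable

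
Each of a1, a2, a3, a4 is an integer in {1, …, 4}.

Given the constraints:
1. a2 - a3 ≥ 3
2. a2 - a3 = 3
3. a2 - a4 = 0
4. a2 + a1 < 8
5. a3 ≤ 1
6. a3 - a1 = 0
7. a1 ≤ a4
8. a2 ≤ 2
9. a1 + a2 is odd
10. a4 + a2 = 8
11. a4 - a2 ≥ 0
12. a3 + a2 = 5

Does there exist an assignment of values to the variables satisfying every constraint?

Unsatisfiable

From constraint 5: a3 ≤ 1. From constraint 8: a2 ≤ 2. Hence a3 + a2 ≤ 3. But constraint 12 requires a3 + a2 = 5, and 5 > 3. Contradiction.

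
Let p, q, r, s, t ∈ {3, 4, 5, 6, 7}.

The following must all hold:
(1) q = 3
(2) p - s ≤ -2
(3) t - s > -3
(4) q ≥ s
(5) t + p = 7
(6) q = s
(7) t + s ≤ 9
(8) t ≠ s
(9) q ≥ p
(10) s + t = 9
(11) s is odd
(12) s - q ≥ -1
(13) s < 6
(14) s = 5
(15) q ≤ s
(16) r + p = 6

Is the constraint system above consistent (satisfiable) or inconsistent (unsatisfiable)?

Constraint 1 fixes q = 3 and constraint 14 fixes s = 5, but constraint 6 requires q = s. Since 3 ≠ 5, contradiction.

Unsatisfiable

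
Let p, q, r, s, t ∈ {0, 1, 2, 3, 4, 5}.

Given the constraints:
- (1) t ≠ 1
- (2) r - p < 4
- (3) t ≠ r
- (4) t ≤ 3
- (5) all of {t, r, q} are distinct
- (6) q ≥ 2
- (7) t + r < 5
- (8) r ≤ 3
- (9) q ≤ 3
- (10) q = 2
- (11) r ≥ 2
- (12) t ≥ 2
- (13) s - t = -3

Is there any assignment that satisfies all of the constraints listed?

Constraints 4, 6, 8, 9, 11, and 12 confine each of t, r, q to the 2 values {2, 3}.
Constraint 5 requires all 3 of them to be distinct, but only 2 values are available — impossible by the pigeonhole principle.

Unsatisfiable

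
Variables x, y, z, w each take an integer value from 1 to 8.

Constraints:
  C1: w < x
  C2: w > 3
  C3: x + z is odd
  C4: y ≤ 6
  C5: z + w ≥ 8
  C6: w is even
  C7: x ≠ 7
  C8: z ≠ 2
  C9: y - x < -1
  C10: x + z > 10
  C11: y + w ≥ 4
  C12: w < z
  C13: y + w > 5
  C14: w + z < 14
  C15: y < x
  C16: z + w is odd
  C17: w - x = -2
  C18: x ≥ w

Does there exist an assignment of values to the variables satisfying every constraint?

Satisfiable

Try x = 6, y = 3, z = 7, w = 4.
Check constraint 5: z + w = 11; constraint 9: y - x = -3. The remaining constraints are straightforward to verify.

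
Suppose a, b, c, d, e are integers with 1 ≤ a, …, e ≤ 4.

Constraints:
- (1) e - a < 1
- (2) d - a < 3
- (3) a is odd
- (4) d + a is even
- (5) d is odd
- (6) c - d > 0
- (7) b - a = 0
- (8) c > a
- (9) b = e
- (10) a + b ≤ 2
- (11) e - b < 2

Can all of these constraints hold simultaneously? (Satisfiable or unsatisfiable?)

One satisfying assignment is a = 1, b = 1, c = 2, d = 1, e = 1.
For the less obvious constraints — constraint 1: e - a = 0; constraint 2: d - a = 0 — and the others hold by inspection.

Satisfiable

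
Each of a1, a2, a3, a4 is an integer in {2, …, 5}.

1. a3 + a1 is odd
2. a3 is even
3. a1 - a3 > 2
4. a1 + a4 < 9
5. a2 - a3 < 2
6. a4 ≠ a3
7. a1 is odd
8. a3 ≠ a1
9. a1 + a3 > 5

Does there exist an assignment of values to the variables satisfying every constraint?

Try a1 = 5, a2 = 2, a3 = 2, a4 = 3.
Check constraint 3: a1 - a3 = 3; constraint 4: a1 + a4 = 8; constraint 5: a2 - a3 = 0. The remaining constraints are straightforward to verify.

Satisfiable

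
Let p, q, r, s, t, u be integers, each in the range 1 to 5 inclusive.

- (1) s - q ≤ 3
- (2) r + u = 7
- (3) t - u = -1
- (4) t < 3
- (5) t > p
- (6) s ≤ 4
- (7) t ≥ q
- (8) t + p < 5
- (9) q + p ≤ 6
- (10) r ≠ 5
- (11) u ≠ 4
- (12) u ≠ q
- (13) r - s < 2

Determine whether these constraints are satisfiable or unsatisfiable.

The assignment p = 1, q = 2, r = 4, s = 3, t = 2, u = 3 works:
  constraint 1 holds since s - q = 1.
  constraint 2 holds since r + u = 7.
  constraint 3 holds since t - u = -1.
The rest check out directly.

Satisfiable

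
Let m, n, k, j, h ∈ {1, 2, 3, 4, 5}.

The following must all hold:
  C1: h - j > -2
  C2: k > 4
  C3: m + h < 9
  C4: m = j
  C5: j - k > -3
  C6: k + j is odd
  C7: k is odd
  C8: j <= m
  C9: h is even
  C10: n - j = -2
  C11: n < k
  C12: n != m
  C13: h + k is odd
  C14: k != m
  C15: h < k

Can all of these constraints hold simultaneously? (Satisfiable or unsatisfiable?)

Take m = 4, n = 2, k = 5, j = 4, h = 4. Then constraint 1: h - j = 0; constraint 3: m + h = 8; constraint 5: j - k = -1, and every other listed constraint is also met.

Satisfiable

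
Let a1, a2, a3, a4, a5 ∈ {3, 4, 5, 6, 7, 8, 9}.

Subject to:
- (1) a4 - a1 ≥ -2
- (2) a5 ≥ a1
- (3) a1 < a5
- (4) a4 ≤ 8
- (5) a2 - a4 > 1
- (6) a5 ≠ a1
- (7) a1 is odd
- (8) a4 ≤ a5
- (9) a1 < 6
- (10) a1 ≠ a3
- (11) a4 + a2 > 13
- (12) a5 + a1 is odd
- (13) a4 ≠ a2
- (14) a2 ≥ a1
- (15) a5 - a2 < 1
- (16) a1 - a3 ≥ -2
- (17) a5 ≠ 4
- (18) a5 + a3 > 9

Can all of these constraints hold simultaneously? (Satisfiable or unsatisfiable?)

Try a1 = 5, a2 = 8, a3 = 6, a4 = 6, a5 = 6.
Check constraint 1: a4 - a1 = 1; constraint 5: a2 - a4 = 2; constraint 11: a4 + a2 = 14. The remaining constraints are straightforward to verify.

Satisfiable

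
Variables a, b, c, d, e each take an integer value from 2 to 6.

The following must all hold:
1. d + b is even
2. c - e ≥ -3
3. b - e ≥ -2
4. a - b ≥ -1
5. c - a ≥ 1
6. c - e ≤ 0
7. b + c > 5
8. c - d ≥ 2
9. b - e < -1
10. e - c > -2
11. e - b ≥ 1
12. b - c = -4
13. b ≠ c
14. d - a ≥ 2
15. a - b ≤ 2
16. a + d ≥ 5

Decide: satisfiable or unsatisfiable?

Constraints 3, 4, 6, 8, and 14 give c − d ≥ 2, d − a ≥ 2, a − b ≥ -1, b − e ≥ -2, e − c ≥ 0.
Adding all 5 inequalities: the left sides telescope to 0, and the right sides sum to 2 + 2 + (-1) + (-2) + 0 = 1. So 0 ≥ 1, which is false.

Unsatisfiable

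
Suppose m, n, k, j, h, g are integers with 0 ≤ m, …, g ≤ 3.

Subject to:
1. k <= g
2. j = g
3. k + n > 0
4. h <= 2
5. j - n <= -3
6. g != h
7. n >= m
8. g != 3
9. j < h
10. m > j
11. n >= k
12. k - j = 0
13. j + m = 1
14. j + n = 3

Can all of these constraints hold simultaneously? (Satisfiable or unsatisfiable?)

The assignment m = 1, n = 3, k = 0, j = 0, h = 2, g = 0 works:
  constraint 3 holds since k + n = 3.
  constraint 5 holds since j - n = -3.
The rest check out directly.

Satisfiable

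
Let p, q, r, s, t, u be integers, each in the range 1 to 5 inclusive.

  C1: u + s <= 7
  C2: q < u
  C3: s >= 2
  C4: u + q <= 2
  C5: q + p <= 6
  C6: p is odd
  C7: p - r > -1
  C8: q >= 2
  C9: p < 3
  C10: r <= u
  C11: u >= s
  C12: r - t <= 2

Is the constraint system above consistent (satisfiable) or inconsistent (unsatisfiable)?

Unsatisfiable

From constraints 3 and 11: u ≥ s ≥ 2. From constraint 8: q ≥ 2. Hence u + q ≥ 4. But constraint 4 requires u + q ≤ 2, and 2 < 4. Contradiction.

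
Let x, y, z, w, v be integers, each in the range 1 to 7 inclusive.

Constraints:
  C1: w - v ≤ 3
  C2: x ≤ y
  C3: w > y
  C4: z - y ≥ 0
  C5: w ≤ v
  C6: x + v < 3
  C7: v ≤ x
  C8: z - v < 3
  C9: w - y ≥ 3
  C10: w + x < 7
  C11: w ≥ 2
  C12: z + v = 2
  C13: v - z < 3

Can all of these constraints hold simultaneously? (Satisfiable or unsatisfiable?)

Unsatisfiable

Constraints 2, 3, 5, and 7 give w ≤ v, v ≤ x, x ≤ y, y < w. Chaining: w ≤ v ≤ x ≤ y < w, which forces w < w — impossible.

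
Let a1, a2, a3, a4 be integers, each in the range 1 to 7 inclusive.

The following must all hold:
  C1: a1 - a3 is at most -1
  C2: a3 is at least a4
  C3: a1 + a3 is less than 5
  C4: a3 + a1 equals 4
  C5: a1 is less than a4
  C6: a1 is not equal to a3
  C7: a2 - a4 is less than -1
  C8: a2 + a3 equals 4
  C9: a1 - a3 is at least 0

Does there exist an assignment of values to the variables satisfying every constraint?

Constraints 2, 5, and 9 give a4 ≤ a3, a3 ≤ a1, a1 < a4. Chaining: a4 ≤ a3 ≤ a1 < a4, which forces a4 < a4 — impossible.

Unsatisfiable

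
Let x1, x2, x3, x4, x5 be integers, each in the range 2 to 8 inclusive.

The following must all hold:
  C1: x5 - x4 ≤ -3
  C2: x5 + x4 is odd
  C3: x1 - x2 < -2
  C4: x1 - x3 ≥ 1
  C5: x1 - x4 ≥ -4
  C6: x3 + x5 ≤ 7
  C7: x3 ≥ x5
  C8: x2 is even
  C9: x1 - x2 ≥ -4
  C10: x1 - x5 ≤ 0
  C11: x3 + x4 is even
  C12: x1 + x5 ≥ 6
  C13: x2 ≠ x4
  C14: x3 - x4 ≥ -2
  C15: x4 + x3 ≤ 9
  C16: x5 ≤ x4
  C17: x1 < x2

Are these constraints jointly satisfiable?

Constraints 1, 4, 10, and 14 give x4 − x5 ≥ 3, x5 − x1 ≥ 0, x1 − x3 ≥ 1, x3 − x4 ≥ -2.
Adding all 4 inequalities: the left sides telescope to 0, and the right sides sum to 3 + 0 + 1 + (-2) = 2. So 0 ≥ 2, which is false.

Unsatisfiable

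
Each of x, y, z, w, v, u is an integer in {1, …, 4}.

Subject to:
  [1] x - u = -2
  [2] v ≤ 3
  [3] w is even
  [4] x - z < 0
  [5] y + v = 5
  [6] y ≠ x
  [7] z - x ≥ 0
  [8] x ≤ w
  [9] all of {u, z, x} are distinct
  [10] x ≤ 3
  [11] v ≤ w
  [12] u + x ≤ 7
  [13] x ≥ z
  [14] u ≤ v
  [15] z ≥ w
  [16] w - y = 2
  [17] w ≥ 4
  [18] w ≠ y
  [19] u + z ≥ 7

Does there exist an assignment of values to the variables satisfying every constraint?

Unsatisfiable

From constraints 2 and 14: u ≤ v ≤ 3. From constraints 10 and 13: z ≤ x ≤ 3. Hence u + z ≤ 6. But constraint 19 requires u + z ≥ 7, and 7 > 6. Contradiction.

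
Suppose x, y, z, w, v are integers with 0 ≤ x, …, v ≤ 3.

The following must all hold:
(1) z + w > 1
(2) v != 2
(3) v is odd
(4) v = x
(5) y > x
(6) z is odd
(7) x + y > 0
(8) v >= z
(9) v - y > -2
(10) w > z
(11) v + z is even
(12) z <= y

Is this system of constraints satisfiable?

Satisfiable

One satisfying assignment is x = 1, y = 2, z = 1, w = 2, v = 1.
For the less obvious constraints — constraint 1: z + w = 3; constraint 7: x + y = 3 — and the others hold by inspection.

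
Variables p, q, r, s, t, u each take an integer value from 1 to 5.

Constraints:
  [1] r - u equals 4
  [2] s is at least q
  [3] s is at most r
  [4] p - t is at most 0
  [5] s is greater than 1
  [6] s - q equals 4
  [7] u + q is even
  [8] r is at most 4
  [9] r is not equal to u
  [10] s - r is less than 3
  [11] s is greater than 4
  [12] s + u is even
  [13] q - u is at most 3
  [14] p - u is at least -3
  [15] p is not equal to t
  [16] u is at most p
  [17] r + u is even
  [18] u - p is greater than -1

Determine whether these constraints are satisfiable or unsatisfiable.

From constraint 11: s ≥ 5. From constraints 3 and 8: s ≤ r and r ≤ 4, so s ≤ 4. But 4 < 5, so no value of s works.

Unsatisfiable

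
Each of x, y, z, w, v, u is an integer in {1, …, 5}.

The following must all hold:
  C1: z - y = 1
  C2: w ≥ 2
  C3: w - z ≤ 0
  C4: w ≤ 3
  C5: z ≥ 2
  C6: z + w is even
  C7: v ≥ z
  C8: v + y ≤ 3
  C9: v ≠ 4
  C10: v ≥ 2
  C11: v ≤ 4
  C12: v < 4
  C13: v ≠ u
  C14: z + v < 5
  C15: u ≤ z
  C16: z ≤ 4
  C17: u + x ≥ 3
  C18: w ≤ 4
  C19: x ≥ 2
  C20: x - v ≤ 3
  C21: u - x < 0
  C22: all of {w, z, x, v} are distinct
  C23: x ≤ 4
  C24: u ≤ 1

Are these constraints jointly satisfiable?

Constraints 2, 5, 10, 11, 16, 18, 19, and 23 confine each of w, z, x, v to the 3 values {2, …, 4}.
Constraint 22 requires all 4 of them to be distinct, but only 3 values are available — impossible by the pigeonhole principle.

Unsatisfiable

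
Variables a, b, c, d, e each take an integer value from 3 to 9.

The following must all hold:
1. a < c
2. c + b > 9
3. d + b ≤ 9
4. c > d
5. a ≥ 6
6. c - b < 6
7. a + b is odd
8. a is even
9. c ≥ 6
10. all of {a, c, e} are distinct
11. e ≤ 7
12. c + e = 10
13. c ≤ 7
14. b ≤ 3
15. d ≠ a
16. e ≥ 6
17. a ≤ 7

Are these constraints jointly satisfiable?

Constraints 5, 9, 11, 13, 16, and 17 confine each of a, c, e to the 2 values {6, 7}.
Constraint 10 requires all 3 of them to be distinct, but only 2 values are available — impossible by the pigeonhole principle.

Unsatisfiable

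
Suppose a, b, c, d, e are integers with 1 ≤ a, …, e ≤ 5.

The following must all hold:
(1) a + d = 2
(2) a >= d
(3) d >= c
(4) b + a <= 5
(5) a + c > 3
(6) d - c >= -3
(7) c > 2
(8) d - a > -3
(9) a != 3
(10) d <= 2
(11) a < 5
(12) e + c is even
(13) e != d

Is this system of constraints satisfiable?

Unsatisfiable

From constraint 7: c ≥ 3. From constraints 3 and 10: c ≤ d and d ≤ 2, so c ≤ 2. But 2 < 3, so no value of c works.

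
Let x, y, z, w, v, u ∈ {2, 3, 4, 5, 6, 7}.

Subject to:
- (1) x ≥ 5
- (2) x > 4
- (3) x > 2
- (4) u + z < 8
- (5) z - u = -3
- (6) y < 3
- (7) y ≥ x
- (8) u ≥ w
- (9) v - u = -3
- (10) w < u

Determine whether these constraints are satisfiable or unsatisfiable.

From constraints 1 and 7: y ≥ x and x ≥ 5, so y ≥ 5. From constraint 6: y ≤ 2. But 2 < 5, so no value of y works.

Unsatisfiable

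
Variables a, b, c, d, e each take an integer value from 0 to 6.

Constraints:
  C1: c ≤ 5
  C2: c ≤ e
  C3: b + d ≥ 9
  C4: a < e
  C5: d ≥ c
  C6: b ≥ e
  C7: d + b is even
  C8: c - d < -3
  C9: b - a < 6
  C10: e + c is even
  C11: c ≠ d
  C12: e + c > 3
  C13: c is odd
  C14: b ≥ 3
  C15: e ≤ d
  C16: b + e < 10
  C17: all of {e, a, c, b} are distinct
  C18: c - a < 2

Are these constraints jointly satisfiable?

The assignment a = 2, b = 6, c = 1, d = 6, e = 3 works:
  constraint 3 holds since b + d = 12.
  constraint 8 holds since c - d = -5.
  constraint 9 holds since b - a = 4.
The rest check out directly.

Satisfiable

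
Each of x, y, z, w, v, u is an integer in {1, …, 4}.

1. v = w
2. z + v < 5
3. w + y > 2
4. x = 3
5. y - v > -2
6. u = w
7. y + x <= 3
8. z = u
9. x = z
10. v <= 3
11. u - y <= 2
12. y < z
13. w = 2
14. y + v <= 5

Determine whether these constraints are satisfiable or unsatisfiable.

Unsatisfiable

Constraint 4 fixes x = 3 and constraint 13 fixes w = 2. Constraints 6, 8, and 9 give x = z = u = w, so x = w. But 3 ≠ 2 — contradiction.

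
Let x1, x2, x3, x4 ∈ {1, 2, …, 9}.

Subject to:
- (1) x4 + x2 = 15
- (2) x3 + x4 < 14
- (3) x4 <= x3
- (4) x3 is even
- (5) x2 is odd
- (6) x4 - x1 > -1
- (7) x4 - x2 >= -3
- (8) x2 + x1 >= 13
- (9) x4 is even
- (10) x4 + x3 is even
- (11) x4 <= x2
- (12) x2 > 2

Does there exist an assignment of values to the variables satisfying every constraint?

Satisfiable

The assignment x1 = 5, x2 = 9, x3 = 6, x4 = 6 works:
  constraint 1 holds since x4 + x2 = 15.
  constraint 2 holds since x3 + x4 = 12.
The rest check out directly.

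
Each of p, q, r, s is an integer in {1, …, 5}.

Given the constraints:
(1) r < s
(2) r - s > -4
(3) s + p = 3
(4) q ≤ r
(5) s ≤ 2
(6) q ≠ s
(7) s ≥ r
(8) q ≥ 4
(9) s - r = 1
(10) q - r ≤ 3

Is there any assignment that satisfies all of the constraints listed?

From constraints 4 and 8: r ≥ q and q ≥ 4, so r ≥ 4. From constraints 5 and 7: r ≤ s and s ≤ 2, so r ≤ 2. But 2 < 4, so no value of r works.

Unsatisfiable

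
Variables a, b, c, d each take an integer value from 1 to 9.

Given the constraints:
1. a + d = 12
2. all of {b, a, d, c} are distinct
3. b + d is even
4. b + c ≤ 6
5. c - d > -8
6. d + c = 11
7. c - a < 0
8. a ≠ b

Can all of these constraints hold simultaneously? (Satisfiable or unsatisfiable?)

The assignment a = 3, b = 1, c = 2, d = 9 works:
  constraint 1 holds since a + d = 12.
  constraint 4 holds since b + c = 3.
  constraint 5 holds since c - d = -7.
The rest check out directly.

Satisfiable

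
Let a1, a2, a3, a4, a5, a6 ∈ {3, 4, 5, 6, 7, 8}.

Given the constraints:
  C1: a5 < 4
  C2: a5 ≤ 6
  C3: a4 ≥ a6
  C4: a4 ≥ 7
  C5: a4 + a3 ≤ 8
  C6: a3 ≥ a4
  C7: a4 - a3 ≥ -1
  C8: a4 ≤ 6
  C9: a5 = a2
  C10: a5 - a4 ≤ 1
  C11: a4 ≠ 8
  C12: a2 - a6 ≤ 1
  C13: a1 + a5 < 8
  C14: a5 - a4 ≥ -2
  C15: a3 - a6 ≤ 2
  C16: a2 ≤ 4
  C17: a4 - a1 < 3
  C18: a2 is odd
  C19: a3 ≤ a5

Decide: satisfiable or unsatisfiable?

From constraints 4 and 6: a3 ≥ a4 and a4 ≥ 7, so a3 ≥ 7. From constraints 2 and 19: a3 ≤ a5 and a5 ≤ 6, so a3 ≤ 6. But 6 < 7, so no value of a3 works.

Unsatisfiable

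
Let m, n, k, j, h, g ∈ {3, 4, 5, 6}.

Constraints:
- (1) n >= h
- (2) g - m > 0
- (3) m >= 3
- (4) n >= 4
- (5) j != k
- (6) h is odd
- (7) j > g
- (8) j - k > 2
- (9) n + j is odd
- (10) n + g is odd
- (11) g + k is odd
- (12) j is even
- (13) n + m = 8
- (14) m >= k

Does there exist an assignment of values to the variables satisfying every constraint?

Take m = 3, n = 5, k = 3, j = 6, h = 5, g = 4. Then constraint 2: g - m = 1; constraint 8: j - k = 3, and every other listed constraint is also met.

Satisfiable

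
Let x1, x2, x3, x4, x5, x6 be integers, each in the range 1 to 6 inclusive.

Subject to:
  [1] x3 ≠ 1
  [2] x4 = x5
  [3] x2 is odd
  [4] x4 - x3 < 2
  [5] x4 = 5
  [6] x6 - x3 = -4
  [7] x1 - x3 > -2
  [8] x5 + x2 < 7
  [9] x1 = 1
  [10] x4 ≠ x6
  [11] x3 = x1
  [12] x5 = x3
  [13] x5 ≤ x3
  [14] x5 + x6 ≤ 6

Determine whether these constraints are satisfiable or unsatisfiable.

Unsatisfiable

Constraint 5 fixes x4 = 5 and constraint 9 fixes x1 = 1. Constraints 2, 11, and 12 give x4 = x5 = x3 = x1, so x4 = x1. But 5 ≠ 1 — contradiction.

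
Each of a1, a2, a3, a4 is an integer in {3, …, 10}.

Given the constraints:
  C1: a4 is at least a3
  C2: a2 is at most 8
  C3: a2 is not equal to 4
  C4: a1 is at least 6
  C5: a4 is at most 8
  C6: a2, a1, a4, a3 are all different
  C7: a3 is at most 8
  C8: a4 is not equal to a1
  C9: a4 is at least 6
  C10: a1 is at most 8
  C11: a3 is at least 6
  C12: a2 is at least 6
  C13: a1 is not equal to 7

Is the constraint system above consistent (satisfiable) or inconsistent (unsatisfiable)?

Constraints 2, 4, 5, 7, 9, 10, 11, and 12 confine each of a2, a1, a4, a3 to the 3 values {6, …, 8}.
Constraint 6 requires all 4 of them to be distinct, but only 3 values are available — impossible by the pigeonhole principle.

Unsatisfiable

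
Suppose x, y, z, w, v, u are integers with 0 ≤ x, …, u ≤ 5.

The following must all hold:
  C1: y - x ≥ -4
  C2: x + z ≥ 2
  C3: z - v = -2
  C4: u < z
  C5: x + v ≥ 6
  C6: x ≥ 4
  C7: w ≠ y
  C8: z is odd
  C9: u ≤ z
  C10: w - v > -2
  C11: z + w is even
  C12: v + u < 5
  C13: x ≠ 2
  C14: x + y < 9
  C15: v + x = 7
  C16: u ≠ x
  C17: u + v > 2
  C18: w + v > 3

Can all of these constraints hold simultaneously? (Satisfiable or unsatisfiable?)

Satisfiable

Setting (x, y, z, w, v, u) = (4, 2, 1, 3, 3, 0) satisfies everything: constraint 1: y - x = -2; constraint 2: x + z = 5; constraint 3: z - v = -2, and the others follow.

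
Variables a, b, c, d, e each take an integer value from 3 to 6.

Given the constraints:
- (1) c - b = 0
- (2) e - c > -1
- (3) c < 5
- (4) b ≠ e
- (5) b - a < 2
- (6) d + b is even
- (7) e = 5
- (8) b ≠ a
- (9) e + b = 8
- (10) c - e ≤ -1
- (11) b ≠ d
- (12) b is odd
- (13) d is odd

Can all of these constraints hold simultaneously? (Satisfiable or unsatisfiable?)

One satisfying assignment is a = 4, b = 3, c = 3, d = 5, e = 5.
For the less obvious constraints — constraint 1: c - b = 0; constraint 2: e - c = 2; constraint 5: b - a = -1 — and the others hold by inspection.

Satisfiable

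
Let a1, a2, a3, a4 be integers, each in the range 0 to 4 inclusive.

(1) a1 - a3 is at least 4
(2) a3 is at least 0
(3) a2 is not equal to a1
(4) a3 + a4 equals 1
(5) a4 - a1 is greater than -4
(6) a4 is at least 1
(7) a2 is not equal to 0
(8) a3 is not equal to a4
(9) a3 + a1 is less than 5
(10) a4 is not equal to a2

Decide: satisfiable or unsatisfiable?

Satisfiable

One satisfying assignment is a1 = 4, a2 = 2, a3 = 0, a4 = 1.
For the less obvious constraints — constraint 1: a1 - a3 = 4; constraint 4: a3 + a4 = 1 — and the others hold by inspection.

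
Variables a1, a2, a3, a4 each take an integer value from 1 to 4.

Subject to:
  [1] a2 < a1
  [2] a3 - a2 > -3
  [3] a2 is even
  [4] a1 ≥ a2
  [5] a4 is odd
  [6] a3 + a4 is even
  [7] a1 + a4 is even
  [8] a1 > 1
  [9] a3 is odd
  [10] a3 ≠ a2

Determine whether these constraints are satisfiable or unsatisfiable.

Satisfiable

Setting (a1, a2, a3, a4) = (3, 2, 1, 1) satisfies everything: constraint 2: a3 - a2 = -1; constraint 3: a2 = 2 is even, and the others follow.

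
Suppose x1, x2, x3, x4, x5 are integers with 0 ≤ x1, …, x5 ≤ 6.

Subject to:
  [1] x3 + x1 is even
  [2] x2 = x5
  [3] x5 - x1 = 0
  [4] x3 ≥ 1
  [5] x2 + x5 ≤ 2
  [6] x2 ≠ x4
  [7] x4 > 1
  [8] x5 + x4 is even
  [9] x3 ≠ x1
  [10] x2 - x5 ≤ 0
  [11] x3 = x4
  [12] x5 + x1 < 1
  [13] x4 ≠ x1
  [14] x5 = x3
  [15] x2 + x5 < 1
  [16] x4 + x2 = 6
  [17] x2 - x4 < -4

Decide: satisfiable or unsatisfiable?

Unsatisfiable

From constraints 2, 11, and 14, x2 = x5 = x3 = x4, so x2 = x4. But constraint 6 says x2 ≠ x4. Contradiction.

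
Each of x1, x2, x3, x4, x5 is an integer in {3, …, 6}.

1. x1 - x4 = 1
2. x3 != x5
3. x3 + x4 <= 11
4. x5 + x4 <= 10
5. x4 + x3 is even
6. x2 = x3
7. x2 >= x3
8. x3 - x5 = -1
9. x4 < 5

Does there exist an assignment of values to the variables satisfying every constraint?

The assignment x1 = 5, x2 = 4, x3 = 4, x4 = 4, x5 = 5 works:
  constraint 1 holds since x1 - x4 = 1.
  constraint 3 holds since x3 + x4 = 8.
  constraint 4 holds since x5 + x4 = 9.
The rest check out directly.

Satisfiable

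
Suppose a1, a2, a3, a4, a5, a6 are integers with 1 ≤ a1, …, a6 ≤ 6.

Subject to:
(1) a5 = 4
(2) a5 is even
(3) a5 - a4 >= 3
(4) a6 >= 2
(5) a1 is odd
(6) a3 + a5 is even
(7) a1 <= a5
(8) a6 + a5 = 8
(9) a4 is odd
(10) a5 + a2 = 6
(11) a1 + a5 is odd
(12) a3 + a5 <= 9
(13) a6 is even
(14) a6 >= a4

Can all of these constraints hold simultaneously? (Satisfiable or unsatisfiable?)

Satisfiable

One satisfying assignment is a1 = 1, a2 = 2, a3 = 2, a4 = 1, a5 = 4, a6 = 4.
For the less obvious constraints — constraint 3: a5 - a4 = 3; constraint 8: a6 + a5 = 8; constraint 10: a5 + a2 = 6 — and the others hold by inspection.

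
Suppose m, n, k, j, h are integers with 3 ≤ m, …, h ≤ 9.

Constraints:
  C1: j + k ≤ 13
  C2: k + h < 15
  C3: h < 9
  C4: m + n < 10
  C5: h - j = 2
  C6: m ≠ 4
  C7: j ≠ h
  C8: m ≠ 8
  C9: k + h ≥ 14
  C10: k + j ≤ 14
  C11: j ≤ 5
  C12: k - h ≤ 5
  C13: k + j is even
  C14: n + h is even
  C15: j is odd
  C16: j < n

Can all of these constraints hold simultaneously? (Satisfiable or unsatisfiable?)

Satisfiable

Try m = 3, n = 5, k = 9, j = 3, h = 5.
Check constraint 1: j + k = 12; constraint 2: k + h = 14. The remaining constraints are straightforward to verify.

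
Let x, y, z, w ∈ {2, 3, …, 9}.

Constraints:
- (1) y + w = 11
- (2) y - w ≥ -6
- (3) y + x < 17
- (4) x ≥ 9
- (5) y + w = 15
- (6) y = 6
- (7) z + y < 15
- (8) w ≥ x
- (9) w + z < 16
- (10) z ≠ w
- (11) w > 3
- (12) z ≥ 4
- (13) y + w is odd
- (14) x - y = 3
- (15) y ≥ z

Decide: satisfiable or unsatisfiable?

Unsatisfiable

From constraints 12 and 15: y ≥ z ≥ 4. From constraints 4 and 8: w ≥ x ≥ 9. Hence y + w ≥ 13. But constraint 1 requires y + w = 11, and 11 < 13. Contradiction.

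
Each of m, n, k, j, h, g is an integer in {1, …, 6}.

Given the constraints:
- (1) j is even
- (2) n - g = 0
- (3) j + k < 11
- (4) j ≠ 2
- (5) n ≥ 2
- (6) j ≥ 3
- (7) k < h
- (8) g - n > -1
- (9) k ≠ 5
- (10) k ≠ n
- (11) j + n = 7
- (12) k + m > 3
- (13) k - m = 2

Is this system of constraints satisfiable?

Take m = 2, n = 3, k = 4, j = 4, h = 5, g = 3. Then constraint 2: n - g = 0; constraint 3: j + k = 8; constraint 8: g - n = 0, and every other listed constraint is also met.

Satisfiable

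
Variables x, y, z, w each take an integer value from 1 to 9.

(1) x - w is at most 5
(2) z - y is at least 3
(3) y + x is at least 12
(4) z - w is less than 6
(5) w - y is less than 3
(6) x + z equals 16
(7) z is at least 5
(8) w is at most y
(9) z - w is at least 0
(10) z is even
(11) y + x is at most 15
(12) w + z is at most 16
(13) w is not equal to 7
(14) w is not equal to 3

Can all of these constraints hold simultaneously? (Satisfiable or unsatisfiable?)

One satisfying assignment is x = 8, y = 5, z = 8, w = 5.
For the less obvious constraints — constraint 1: x - w = 3; constraint 2: z - y = 3; constraint 3: y + x = 13 — and the others hold by inspection.

Satisfiable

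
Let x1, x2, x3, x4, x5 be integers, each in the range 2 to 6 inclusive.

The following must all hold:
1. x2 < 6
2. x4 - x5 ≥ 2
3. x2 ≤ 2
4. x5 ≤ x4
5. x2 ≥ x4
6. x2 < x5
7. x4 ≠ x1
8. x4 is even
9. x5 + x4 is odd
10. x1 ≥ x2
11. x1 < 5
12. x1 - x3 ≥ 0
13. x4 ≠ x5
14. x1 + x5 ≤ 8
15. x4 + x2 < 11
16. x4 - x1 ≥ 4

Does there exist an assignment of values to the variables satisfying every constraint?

Unsatisfiable

Constraints 4, 5, and 6 give x4 ≤ x2, x2 < x5, x5 ≤ x4. Chaining: x4 ≤ x2 < x5 ≤ x4, which forces x4 < x4 — impossible.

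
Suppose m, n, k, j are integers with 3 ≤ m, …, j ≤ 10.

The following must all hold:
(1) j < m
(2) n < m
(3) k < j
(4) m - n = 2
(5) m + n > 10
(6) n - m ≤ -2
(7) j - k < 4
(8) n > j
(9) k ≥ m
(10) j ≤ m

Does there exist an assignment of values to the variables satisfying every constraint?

Unsatisfiable

Constraints 2, 3, 8, and 9 give k < j, j < n, n < m, m ≤ k. Chaining: k < j < n < m ≤ k, which forces k < k — impossible.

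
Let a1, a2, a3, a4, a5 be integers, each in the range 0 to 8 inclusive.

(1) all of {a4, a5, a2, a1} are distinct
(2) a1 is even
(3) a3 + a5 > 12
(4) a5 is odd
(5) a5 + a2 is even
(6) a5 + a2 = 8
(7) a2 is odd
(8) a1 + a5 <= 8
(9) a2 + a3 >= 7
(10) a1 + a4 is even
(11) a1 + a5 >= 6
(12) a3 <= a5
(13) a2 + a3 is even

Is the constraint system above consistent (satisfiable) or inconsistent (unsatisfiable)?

Satisfiable

One satisfying assignment is a1 = 0, a2 = 1, a3 = 7, a4 = 8, a5 = 7.
For the less obvious constraints — constraint 3: a3 + a5 = 14; constraint 6: a5 + a2 = 8; constraint 8: a1 + a5 = 7 — and the others hold by inspection.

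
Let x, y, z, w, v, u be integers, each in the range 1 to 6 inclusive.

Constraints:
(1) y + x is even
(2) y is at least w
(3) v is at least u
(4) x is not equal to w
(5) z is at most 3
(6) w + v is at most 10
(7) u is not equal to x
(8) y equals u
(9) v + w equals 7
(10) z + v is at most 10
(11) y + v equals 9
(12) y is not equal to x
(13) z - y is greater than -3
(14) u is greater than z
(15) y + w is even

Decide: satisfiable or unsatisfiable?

Take x = 5, y = 3, z = 2, w = 1, v = 6, u = 3. Then constraint 6: w + v = 7; constraint 9: v + w = 7, and every other listed constraint is also met.

Satisfiable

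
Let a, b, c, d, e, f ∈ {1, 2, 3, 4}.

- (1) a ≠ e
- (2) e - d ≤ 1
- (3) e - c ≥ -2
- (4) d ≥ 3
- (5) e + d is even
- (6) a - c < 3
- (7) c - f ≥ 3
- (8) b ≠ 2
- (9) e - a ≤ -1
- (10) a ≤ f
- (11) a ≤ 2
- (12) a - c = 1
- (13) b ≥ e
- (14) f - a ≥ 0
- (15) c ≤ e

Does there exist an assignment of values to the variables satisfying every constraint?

Constraints 3, 7, 9, and 14 give f − a ≥ 0, a − e ≥ 1, e − c ≥ -2, c − f ≥ 3.
Adding all 4 inequalities: the left sides telescope to 0, and the right sides sum to 0 + 1 + (-2) + 3 = 2. So 0 ≥ 2, which is false.

Unsatisfiable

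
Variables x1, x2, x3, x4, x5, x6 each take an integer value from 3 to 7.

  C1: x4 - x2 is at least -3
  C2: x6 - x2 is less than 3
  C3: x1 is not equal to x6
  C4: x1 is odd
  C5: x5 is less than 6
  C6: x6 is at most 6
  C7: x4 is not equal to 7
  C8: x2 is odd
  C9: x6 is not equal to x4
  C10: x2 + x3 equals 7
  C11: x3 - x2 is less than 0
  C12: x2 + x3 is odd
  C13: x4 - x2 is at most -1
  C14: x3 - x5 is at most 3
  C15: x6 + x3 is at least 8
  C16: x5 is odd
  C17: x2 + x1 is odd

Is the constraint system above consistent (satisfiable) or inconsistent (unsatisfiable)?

Constraint 8 makes x2 odd and constraint 4 makes x1 odd, so x2 + x1 must be even. Constraint 17 says x2 + x1 is odd — contradiction.

Unsatisfiable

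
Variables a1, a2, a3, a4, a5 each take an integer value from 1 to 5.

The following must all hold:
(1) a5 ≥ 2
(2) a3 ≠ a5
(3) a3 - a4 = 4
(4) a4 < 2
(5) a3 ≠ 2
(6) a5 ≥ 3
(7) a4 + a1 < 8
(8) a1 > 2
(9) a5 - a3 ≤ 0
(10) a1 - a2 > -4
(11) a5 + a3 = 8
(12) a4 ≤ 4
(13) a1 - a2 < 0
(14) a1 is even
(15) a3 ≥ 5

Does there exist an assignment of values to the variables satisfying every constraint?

Satisfiable

Setting (a1, a2, a3, a4, a5) = (4, 5, 5, 1, 3) satisfies everything: constraint 3: a3 - a4 = 4; constraint 7: a4 + a1 = 5; constraint 9: a5 - a3 = -2, and the others follow.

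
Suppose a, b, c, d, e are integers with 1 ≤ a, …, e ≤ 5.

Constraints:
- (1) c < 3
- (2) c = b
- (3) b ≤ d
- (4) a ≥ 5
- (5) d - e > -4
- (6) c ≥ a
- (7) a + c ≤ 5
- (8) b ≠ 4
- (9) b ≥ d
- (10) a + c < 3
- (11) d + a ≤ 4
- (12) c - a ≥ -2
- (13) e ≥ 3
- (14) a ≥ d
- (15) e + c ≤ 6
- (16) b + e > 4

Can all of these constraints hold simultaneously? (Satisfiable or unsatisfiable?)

Unsatisfiable

From constraint 13: e ≥ 3. From constraints 4 and 6: c ≥ a ≥ 5. Hence e + c ≥ 8. But constraint 15 requires e + c ≤ 6, and 6 < 8. Contradiction.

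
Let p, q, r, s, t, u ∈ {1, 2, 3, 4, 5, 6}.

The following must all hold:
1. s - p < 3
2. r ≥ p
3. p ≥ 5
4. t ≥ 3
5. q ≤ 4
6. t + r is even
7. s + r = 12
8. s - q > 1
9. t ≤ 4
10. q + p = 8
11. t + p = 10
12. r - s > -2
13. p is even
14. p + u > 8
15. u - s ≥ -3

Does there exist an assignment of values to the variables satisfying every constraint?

One satisfying assignment is p = 6, q = 2, r = 6, s = 6, t = 4, u = 3.
For the less obvious constraints — constraint 1: s - p = 0; constraint 7: s + r = 12; constraint 8: s - q = 4 — and the others hold by inspection.

Satisfiable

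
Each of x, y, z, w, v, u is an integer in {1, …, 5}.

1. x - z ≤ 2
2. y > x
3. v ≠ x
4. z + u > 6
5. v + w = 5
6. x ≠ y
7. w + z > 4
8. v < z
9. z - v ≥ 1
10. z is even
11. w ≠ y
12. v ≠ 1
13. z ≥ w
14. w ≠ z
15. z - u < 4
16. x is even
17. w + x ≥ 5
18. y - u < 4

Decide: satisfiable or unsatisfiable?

The assignment x = 4, y = 5, z = 4, w = 3, v = 2, u = 3 works:
  constraint 1 holds since x - z = 0.
  constraint 4 holds since z + u = 7.
The rest check out directly.

Satisfiable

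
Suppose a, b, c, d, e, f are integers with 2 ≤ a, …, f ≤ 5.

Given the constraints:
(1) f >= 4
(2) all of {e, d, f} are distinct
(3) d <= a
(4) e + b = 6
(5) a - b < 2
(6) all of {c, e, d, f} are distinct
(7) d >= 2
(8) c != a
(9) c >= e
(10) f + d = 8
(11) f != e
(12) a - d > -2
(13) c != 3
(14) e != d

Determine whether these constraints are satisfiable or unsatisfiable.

Try a = 3, b = 4, c = 4, d = 3, e = 2, f = 5.
Check constraint 4: e + b = 6; constraint 5: a - b = -1; constraint 10: f + d = 8. The remaining constraints are straightforward to verify.

Satisfiable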